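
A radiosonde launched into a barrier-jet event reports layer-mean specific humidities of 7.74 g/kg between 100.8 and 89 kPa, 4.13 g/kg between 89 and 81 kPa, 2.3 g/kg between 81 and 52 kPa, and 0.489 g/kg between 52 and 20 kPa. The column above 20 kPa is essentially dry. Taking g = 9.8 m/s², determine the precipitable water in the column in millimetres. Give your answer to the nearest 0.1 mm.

PW ≈ 21.1 mm

Precipitable water is the column-integrated vapour mass per unit area: PW = (1/g) Σ q̄ Δp, with q in kg/kg and Δp in Pa (1 kg/m² of water = 1 mm).
Layer 100.8–89 kPa: Δp = 118 hPa = 11800 Pa, q̄ = 0.00774 kg/kg → 0.00774 × 11800 / 9.8 = 9.32 mm
Layer 89–81 kPa: Δp = 80 hPa = 8000 Pa, q̄ = 0.00413 kg/kg → 0.00413 × 8000 / 9.8 = 3.37 mm
Layer 81–52 kPa: Δp = 290 hPa = 29000 Pa, q̄ = 0.0023 kg/kg → 0.0023 × 29000 / 9.8 = 6.81 mm
Layer 52–20 kPa: Δp = 320 hPa = 32000 Pa, q̄ = 0.000489 kg/kg → 0.000489 × 32000 / 9.8 = 1.60 mm
PW = 9.32 + 3.37 + 6.81 + 1.60 = 21.10 ≈ 21.1 mm.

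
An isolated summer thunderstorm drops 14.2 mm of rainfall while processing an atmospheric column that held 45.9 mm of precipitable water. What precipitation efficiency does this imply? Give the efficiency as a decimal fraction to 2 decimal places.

ε ≈ 0.31

ε = rainfall / PW = 14.2 / 45.9 = 0.31.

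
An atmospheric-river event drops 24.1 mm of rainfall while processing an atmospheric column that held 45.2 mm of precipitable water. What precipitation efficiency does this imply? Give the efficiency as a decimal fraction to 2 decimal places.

ε = rainfall / PW = 24.1 / 45.2 = 0.53.

ε ≈ 0.53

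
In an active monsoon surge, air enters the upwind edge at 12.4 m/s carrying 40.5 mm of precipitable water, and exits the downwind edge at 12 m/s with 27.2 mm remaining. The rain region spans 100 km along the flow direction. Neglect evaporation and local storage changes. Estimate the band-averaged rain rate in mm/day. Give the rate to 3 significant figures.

Column moisture flux per unit crosswind length is F = V × PW.
Inflow: F_in = 12.4 × 40.5 = 502.2 mm·m/s
Outflow: F_out = 12 × 27.2 = 326.4 mm·m/s
Steady-state rate R = (F_in − F_out)/L = (502.2 − 326.4) / 100000 m = 1.758e-03 mm/s.
R = 1.758e-03 × 3600 × 24 = 152 mm/day.

R ≈ 152 mm/day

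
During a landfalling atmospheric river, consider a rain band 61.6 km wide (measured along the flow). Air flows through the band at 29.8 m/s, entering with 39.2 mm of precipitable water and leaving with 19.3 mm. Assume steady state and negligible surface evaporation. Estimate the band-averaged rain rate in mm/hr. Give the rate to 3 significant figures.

R ≈ 34.7 mm/hr

Column moisture flux per unit crosswind length is F = V × PW.
Inflow: F_in = 29.8 × 39.2 = 1168.16 mm·m/s
Outflow: F_out = 29.8 × 19.3 = 575.14 mm·m/s
Steady-state rate R = (F_in − F_out)/L = (1168.16 − 575.14) / 61600 m = 9.627e-03 mm/s.
R = 9.627e-03 × 3600 = 34.7 mm/hr.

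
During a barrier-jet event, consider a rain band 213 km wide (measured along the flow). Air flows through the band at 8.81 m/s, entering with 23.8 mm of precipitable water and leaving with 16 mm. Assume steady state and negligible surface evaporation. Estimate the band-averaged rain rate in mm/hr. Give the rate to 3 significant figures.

R ≈ 1.16 mm/hr

Column moisture flux per unit crosswind length is F = V × PW.
Inflow: F_in = 8.81 × 23.8 = 209.678 mm·m/s
Outflow: F_out = 8.81 × 16 = 140.96 mm·m/s
Steady-state rate R = (F_in − F_out)/L = (209.678 − 140.96) / 213000 m = 3.226e-04 mm/s.
R = 3.226e-04 × 3600 = 1.16 mm/hr.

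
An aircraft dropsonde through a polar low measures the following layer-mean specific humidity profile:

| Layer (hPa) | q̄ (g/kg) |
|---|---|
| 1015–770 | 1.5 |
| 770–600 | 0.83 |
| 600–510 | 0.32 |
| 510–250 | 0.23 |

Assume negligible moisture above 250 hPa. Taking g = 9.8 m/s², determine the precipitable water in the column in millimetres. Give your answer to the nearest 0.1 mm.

PW ≈ 6.1 mm

Precipitable water is the column-integrated vapour mass per unit area: PW = (1/g) Σ q̄ Δp, with q in kg/kg and Δp in Pa (1 kg/m² of water = 1 mm).
Layer 1015–770 hPa: Δp = 245 hPa = 24500 Pa, q̄ = 0.0015 kg/kg → 0.0015 × 24500 / 9.8 = 3.75 mm
Layer 770–600 hPa: Δp = 170 hPa = 17000 Pa, q̄ = 0.00083 kg/kg → 0.00083 × 17000 / 9.8 = 1.44 mm
Layer 600–510 hPa: Δp = 90 hPa = 9000 Pa, q̄ = 0.00032 kg/kg → 0.00032 × 9000 / 9.8 = 0.29 mm
Layer 510–250 hPa: Δp = 260 hPa = 26000 Pa, q̄ = 0.00023 kg/kg → 0.00023 × 26000 / 9.8 = 0.61 mm
PW = 3.75 + 1.44 + 0.29 + 0.61 = 6.09 ≈ 6.1 mm.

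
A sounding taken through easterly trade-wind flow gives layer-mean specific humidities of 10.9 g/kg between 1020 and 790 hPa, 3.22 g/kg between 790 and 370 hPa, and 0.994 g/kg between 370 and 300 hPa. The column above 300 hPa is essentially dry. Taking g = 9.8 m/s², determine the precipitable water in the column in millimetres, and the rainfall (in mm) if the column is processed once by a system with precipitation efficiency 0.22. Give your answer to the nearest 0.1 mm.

PW ≈ 40.1 mm; rainfall ≈ 8.8 mm

Precipitable water is the column-integrated vapour mass per unit area: PW = (1/g) Σ q̄ Δp, with q in kg/kg and Δp in Pa (1 kg/m² of water = 1 mm).
Layer 1020–790 hPa: Δp = 230 hPa = 23000 Pa, q̄ = 0.0109 kg/kg → 0.0109 × 23000 / 9.8 = 25.58 mm
Layer 790–370 hPa: Δp = 420 hPa = 42000 Pa, q̄ = 0.00322 kg/kg → 0.00322 × 42000 / 9.8 = 13.80 mm
Layer 370–300 hPa: Δp = 70 hPa = 7000 Pa, q̄ = 0.000994 kg/kg → 0.000994 × 7000 / 9.8 = 0.71 mm
PW = 25.58 + 13.80 + 0.71 = 40.09 ≈ 40.1 mm.
Rainfall = ε × PW = 0.22 × 40.1 = 8.8 mm.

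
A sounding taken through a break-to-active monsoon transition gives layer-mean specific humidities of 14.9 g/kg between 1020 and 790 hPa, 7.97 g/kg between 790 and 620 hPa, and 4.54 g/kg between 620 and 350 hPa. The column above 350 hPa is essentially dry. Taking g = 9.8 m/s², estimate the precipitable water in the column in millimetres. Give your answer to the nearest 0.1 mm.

Precipitable water is the column-integrated vapour mass per unit area: PW = (1/g) Σ q̄ Δp, with q in kg/kg and Δp in Pa (1 kg/m² of water = 1 mm).
Layer 1020–790 hPa: Δp = 230 hPa = 23000 Pa, q̄ = 0.0149 kg/kg → 0.0149 × 23000 / 9.8 = 34.97 mm
Layer 790–620 hPa: Δp = 170 hPa = 17000 Pa, q̄ = 0.00797 kg/kg → 0.00797 × 17000 / 9.8 = 13.83 mm
Layer 620–350 hPa: Δp = 270 hPa = 27000 Pa, q̄ = 0.00454 kg/kg → 0.00454 × 27000 / 9.8 = 12.51 mm
PW = 34.97 + 13.83 + 12.51 = 61.31 ≈ 61.3 mm.

PW ≈ 61.3 mm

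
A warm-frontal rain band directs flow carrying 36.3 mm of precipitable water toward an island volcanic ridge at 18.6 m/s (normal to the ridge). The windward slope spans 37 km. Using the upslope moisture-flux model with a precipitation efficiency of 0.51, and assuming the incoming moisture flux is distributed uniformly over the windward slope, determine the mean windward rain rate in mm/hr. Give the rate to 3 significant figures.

R ≈ 33.5 mm/hr

Incoming column moisture flux per unit ridge length: F = V × PW = 18.6 × 36.3 = 675.18 mm·m/s.
Spread over the 37 km slope with efficiency ε = 0.51: R = ε·F/W = 0.51 × 675.18 / 37000 m = 9.307e-03 mm/s.
R = 9.307e-03 × 3600 = 33.5 mm/hr.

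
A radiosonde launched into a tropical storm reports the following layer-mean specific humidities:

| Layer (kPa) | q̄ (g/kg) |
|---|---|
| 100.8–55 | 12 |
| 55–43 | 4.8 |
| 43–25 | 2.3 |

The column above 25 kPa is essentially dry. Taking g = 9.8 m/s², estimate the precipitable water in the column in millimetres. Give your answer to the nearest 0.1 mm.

Precipitable water is the column-integrated vapour mass per unit area: PW = (1/g) Σ q̄ Δp, with q in kg/kg and Δp in Pa (1 kg/m² of water = 1 mm).
Layer 100.8–55 kPa: Δp = 458 hPa = 45800 Pa, q̄ = 0.012 kg/kg → 0.012 × 45800 / 9.8 = 56.08 mm
Layer 55–43 kPa: Δp = 120 hPa = 12000 Pa, q̄ = 0.0048 kg/kg → 0.0048 × 12000 / 9.8 = 5.88 mm
Layer 43–25 kPa: Δp = 180 hPa = 18000 Pa, q̄ = 0.0023 kg/kg → 0.0023 × 18000 / 9.8 = 4.22 mm
PW = 56.08 + 5.88 + 4.22 = 66.18 ≈ 66.2 mm.

PW ≈ 66.2 mm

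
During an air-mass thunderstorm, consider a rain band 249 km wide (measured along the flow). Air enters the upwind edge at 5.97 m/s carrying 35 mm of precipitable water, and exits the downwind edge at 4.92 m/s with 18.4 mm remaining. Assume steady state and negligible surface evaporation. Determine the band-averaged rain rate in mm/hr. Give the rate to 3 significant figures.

Column moisture flux per unit crosswind length is F = V × PW.
Inflow: F_in = 5.97 × 35 = 208.95 mm·m/s
Outflow: F_out = 4.92 × 18.4 = 90.528 mm·m/s
Steady-state rate R = (F_in − F_out)/L = (208.95 − 90.528) / 249000 m = 4.756e-04 mm/s.
R = 4.756e-04 × 3600 = 1.71 mm/hr.

R ≈ 1.71 mm/hr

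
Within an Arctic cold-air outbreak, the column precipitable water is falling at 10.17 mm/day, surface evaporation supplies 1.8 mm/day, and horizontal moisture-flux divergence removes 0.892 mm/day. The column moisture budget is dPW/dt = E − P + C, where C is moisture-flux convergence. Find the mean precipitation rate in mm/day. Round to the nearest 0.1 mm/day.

P ≈ 11.1 mm/day

dPW/dt = -10.17 mm/day.
P = E + C − dPW/dt = 1.8 + (-0.892) − (-10.17) = 11.1 mm/day.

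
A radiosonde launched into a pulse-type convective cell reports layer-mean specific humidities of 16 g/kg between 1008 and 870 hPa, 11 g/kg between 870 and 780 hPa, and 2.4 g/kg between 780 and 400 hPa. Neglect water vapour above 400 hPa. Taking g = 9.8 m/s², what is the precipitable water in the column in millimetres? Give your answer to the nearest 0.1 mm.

PW ≈ 41.9 mm

Precipitable water is the column-integrated vapour mass per unit area: PW = (1/g) Σ q̄ Δp, with q in kg/kg and Δp in Pa (1 kg/m² of water = 1 mm).
Layer 1008–870 hPa: Δp = 138 hPa = 13800 Pa, q̄ = 0.016 kg/kg → 0.016 × 13800 / 9.8 = 22.53 mm
Layer 870–780 hPa: Δp = 90 hPa = 9000 Pa, q̄ = 0.011 kg/kg → 0.011 × 9000 / 9.8 = 10.10 mm
Layer 780–400 hPa: Δp = 380 hPa = 38000 Pa, q̄ = 0.0024 kg/kg → 0.0024 × 38000 / 9.8 = 9.31 mm
PW = 22.53 + 10.10 + 9.31 = 41.94 ≈ 41.9 mm.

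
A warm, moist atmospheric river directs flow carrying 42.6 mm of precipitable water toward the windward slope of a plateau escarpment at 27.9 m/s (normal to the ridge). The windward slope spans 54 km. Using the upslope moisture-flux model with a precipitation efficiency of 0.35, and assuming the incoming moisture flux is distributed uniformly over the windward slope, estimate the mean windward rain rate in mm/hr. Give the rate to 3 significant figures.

R ≈ 27.7 mm/hr

Incoming column moisture flux per unit ridge length: F = V × PW = 27.9 × 42.6 = 1188.54 mm·m/s.
Spread over the 54 km slope with efficiency ε = 0.35: R = ε·F/W = 0.35 × 1188.54 / 54000 m = 7.703e-03 mm/s.
R = 7.703e-03 × 3600 = 27.7 mm/hr.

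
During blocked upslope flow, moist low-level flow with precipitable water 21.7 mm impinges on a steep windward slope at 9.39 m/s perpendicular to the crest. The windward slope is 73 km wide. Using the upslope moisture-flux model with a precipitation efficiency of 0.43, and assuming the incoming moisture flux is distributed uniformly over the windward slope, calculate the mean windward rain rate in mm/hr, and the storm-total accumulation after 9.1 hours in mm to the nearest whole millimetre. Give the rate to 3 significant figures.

R ≈ 4.32 mm/hr; total ≈ 39 mm

Incoming column moisture flux per unit ridge length: F = V × PW = 9.39 × 21.7 = 203.763 mm·m/s.
Spread over the 73 km slope with efficiency ε = 0.43: R = ε·F/W = 0.43 × 203.763 / 73000 m = 1.200e-03 mm/s.
R = 1.200e-03 × 3600 = 4.32 mm/hr.
Over 9.1 h: total = 4.32 × 9.1 = 39.312 ≈ 39 mm.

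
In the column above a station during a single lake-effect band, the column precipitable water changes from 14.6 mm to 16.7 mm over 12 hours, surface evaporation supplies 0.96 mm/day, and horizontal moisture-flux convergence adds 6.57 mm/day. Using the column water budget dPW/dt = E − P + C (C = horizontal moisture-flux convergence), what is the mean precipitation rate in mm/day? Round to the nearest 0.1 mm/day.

dPW/dt = (16.7 − 14.6) mm / (12/24 day) = +4.200 mm/day.
P = E + C − dPW/dt = 0.96 + (6.57) − (+4.200) = 3.3 mm/day.

P ≈ 3.3 mm/day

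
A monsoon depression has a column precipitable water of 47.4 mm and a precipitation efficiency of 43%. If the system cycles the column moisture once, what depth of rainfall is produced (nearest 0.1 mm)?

rainfall ≈ 20.4 mm

Rainfall = ε × PW = 0.43 × 47.4 = 20.4 mm.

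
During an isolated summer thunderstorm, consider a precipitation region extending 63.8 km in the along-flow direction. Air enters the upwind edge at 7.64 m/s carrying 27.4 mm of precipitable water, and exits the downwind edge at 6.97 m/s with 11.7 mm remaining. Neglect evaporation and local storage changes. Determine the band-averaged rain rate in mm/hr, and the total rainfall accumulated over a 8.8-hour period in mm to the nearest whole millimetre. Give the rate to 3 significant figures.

Column moisture flux per unit crosswind length is F = V × PW.
Inflow: F_in = 7.64 × 27.4 = 209.336 mm·m/s
Outflow: F_out = 6.97 × 11.7 = 81.549 mm·m/s
Steady-state rate R = (F_in − F_out)/L = (209.336 − 81.549) / 63800 m = 2.003e-03 mm/s.
R = 2.003e-03 × 3600 = 7.21 mm/hr.
Over 8.8 h: total = 7.21 × 8.8 = 63.448 ≈ 63 mm.

R ≈ 7.21 mm/hr; total ≈ 63 mm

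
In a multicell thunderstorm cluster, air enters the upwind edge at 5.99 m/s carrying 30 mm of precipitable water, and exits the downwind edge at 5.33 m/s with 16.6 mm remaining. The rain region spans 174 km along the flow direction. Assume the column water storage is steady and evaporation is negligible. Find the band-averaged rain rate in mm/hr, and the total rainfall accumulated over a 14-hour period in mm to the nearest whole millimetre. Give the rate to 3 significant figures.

Column moisture flux per unit crosswind length is F = V × PW.
Inflow: F_in = 5.99 × 30 = 179.7 mm·m/s
Outflow: F_out = 5.33 × 16.6 = 88.478 mm·m/s
Steady-state rate R = (F_in − F_out)/L = (179.7 − 88.478) / 174000 m = 5.243e-04 mm/s.
R = 5.243e-04 × 3600 = 1.89 mm/hr.
Over 14 h: total = 1.89 × 14 = 26.46 ≈ 26 mm.

R ≈ 1.89 mm/hr; total ≈ 26 mm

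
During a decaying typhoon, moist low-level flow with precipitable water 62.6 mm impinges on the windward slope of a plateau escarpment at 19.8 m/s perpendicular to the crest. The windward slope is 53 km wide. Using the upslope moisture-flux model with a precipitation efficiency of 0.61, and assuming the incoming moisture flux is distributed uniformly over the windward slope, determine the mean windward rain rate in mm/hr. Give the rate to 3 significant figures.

R ≈ 51.4 mm/hr

Incoming column moisture flux per unit ridge length: F = V × PW = 19.8 × 62.6 = 1239.48 mm·m/s.
Spread over the 53 km slope with efficiency ε = 0.61: R = ε·F/W = 0.61 × 1239.48 / 53000 m = 1.427e-02 mm/s.
R = 1.427e-02 × 3600 = 51.4 mm/hr.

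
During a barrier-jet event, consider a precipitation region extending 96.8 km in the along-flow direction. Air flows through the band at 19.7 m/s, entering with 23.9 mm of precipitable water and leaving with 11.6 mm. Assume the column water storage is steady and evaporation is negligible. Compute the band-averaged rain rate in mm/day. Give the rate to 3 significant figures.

R ≈ 216 mm/day

Column moisture flux per unit crosswind length is F = V × PW.
Inflow: F_in = 19.7 × 23.9 = 470.83 mm·m/s
Outflow: F_out = 19.7 × 11.6 = 228.52 mm·m/s
Steady-state rate R = (F_in − F_out)/L = (470.83 − 228.52) / 96800 m = 2.503e-03 mm/s.
R = 2.503e-03 × 3600 × 24 = 216 mm/day.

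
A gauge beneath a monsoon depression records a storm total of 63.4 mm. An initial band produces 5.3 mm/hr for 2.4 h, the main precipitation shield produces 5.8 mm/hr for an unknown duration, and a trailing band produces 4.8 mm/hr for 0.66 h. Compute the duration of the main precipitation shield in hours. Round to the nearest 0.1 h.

duration ≈ 8.2 h

Known phases: 5.3 × 2.4 + 4.8 × 0.66 = 12.72 + 3.168 = 15.888 mm.
Remaining depth = 63.4 − 15.888 = 47.512 mm.
Duration = 47.512 / 5.8 = 8.2 h.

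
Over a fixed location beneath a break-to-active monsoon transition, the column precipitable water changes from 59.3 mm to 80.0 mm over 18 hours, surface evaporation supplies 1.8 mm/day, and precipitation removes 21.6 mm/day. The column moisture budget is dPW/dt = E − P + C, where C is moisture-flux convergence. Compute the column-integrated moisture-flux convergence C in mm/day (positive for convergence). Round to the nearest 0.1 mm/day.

dPW/dt = (80.0 − 59.3) mm / (18/24 day) = +27.600 mm/day.
C = dPW/dt − E + P = (+27.600) − 1.8 + 21.6 = 47.4 mm/day.

C ≈ 47.4 mm/day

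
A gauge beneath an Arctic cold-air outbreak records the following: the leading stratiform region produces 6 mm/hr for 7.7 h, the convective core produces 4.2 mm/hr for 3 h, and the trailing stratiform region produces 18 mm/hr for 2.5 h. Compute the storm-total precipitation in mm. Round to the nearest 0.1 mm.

total ≈ 103.8 mm

Total = Σ Rᵢ Δtᵢ = 6 × 7.7 + 4.2 × 3 + 18 × 2.5
      = 46.2 + 12.6 + 45 = 103.8 mm.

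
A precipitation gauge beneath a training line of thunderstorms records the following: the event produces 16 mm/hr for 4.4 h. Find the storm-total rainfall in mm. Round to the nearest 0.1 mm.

Total = Σ Rᵢ Δtᵢ = 16 × 4.4
      = 70.4 = 70.4 mm.

total ≈ 70.4 mm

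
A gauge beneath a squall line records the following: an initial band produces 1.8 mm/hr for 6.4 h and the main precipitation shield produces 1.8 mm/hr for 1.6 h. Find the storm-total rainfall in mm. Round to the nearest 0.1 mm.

Total = Σ Rᵢ Δtᵢ = 1.8 × 6.4 + 1.8 × 1.6
      = 11.52 + 2.88 = 14.4 mm.

total ≈ 14.4 mm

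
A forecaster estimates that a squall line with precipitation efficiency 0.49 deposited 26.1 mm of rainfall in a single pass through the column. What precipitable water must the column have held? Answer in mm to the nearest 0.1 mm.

PW = rainfall / ε = 26.1 / 0.49 = 53.3 mm.

PW ≈ 53.3 mm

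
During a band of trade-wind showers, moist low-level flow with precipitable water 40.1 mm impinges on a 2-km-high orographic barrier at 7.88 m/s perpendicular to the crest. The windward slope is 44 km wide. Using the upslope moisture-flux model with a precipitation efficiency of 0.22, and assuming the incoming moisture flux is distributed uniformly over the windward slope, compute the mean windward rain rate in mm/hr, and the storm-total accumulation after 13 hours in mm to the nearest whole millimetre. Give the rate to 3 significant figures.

Incoming column moisture flux per unit ridge length: F = V × PW = 7.88 × 40.1 = 315.988 mm·m/s.
Spread over the 44 km slope with efficiency ε = 0.22: R = ε·F/W = 0.22 × 315.988 / 44000 m = 1.580e-03 mm/s.
R = 1.580e-03 × 3600 = 5.69 mm/hr.
Over 13 h: total = 5.69 × 13 = 73.97 ≈ 74 mm.

R ≈ 5.69 mm/hr; total ≈ 74 mm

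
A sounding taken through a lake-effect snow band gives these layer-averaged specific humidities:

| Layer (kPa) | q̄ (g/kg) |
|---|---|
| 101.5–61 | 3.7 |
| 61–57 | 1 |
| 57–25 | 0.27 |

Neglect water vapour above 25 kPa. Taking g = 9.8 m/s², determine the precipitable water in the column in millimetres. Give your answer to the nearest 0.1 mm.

Precipitable water is the column-integrated vapour mass per unit area: PW = (1/g) Σ q̄ Δp, with q in kg/kg and Δp in Pa (1 kg/m² of water = 1 mm).
Layer 101.5–61 kPa: Δp = 405 hPa = 40500 Pa, q̄ = 0.0037 kg/kg → 0.0037 × 40500 / 9.8 = 15.29 mm
Layer 61–57 kPa: Δp = 40 hPa = 4000 Pa, q̄ = 0.001 kg/kg → 0.001 × 4000 / 9.8 = 0.41 mm
Layer 57–25 kPa: Δp = 320 hPa = 32000 Pa, q̄ = 0.00027 kg/kg → 0.00027 × 32000 / 9.8 = 0.88 mm
PW = 15.29 + 0.41 + 0.88 = 16.58 ≈ 16.6 mm.

PW ≈ 16.6 mm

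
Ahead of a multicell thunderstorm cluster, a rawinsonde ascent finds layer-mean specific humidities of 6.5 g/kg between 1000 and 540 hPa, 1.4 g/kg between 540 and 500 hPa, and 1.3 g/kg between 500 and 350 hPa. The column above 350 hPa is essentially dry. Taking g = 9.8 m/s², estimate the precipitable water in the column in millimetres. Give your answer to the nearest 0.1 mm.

PW ≈ 33.1 mm

Precipitable water is the column-integrated vapour mass per unit area: PW = (1/g) Σ q̄ Δp, with q in kg/kg and Δp in Pa (1 kg/m² of water = 1 mm).
Layer 1000–540 hPa: Δp = 460 hPa = 46000 Pa, q̄ = 0.0065 kg/kg → 0.0065 × 46000 / 9.8 = 30.51 mm
Layer 540–500 hPa: Δp = 40 hPa = 4000 Pa, q̄ = 0.0014 kg/kg → 0.0014 × 4000 / 9.8 = 0.57 mm
Layer 500–350 hPa: Δp = 150 hPa = 15000 Pa, q̄ = 0.0013 kg/kg → 0.0013 × 15000 / 9.8 = 1.99 mm
PW = 30.51 + 0.57 + 1.99 = 33.07 ≈ 33.1 mm.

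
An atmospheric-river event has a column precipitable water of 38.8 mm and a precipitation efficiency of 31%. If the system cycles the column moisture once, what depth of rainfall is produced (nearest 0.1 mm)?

Rainfall = ε × PW = 0.31 × 38.8 = 12.0 mm.

rainfall ≈ 12.0 mm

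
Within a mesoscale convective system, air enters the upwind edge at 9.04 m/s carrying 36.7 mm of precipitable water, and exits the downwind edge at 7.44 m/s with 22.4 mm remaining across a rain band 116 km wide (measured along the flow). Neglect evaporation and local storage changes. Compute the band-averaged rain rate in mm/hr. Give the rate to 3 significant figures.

R ≈ 5.12 mm/hr

Column moisture flux per unit crosswind length is F = V × PW.
Inflow: F_in = 9.04 × 36.7 = 331.768 mm·m/s
Outflow: F_out = 7.44 × 22.4 = 166.656 mm·m/s
Steady-state rate R = (F_in − F_out)/L = (331.768 − 166.656) / 116000 m = 1.423e-03 mm/s.
R = 1.423e-03 × 3600 = 5.12 mm/hr.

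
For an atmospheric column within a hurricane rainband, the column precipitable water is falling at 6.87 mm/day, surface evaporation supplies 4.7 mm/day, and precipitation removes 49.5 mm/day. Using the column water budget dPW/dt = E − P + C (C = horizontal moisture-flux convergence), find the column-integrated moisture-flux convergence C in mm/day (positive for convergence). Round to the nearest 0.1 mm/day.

dPW/dt = -6.87 mm/day.
C = dPW/dt − E + P = (-6.87) − 4.7 + 49.5 = 37.9 mm/day.

C ≈ 37.9 mm/day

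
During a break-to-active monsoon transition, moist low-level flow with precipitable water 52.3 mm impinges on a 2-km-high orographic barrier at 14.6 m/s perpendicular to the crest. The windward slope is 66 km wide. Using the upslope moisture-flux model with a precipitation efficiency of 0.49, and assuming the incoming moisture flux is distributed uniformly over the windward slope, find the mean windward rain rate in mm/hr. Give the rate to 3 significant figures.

R ≈ 20.4 mm/hr

Incoming column moisture flux per unit ridge length: F = V × PW = 14.6 × 52.3 = 763.58 mm·m/s.
Spread over the 66 km slope with efficiency ε = 0.49: R = ε·F/W = 0.49 × 763.58 / 66000 m = 5.669e-03 mm/s.
R = 5.669e-03 × 3600 = 20.4 mm/hr.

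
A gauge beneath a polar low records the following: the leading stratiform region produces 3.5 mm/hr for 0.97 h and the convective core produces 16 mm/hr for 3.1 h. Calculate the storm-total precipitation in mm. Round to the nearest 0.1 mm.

Total = Σ Rᵢ Δtᵢ = 3.5 × 0.97 + 16 × 3.1
      = 3.395 + 49.6 = 53.0 mm.

total ≈ 53.0 mm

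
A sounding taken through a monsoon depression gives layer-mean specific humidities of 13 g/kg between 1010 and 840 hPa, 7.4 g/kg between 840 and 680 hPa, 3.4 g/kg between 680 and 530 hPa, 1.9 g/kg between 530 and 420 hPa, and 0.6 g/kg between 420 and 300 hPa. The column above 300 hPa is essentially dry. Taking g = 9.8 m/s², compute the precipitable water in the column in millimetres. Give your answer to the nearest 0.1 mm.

Precipitable water is the column-integrated vapour mass per unit area: PW = (1/g) Σ q̄ Δp, with q in kg/kg and Δp in Pa (1 kg/m² of water = 1 mm).
Layer 1010–840 hPa: Δp = 170 hPa = 17000 Pa, q̄ = 0.013 kg/kg → 0.013 × 17000 / 9.8 = 22.55 mm
Layer 840–680 hPa: Δp = 160 hPa = 16000 Pa, q̄ = 0.0074 kg/kg → 0.0074 × 16000 / 9.8 = 12.08 mm
Layer 680–530 hPa: Δp = 150 hPa = 15000 Pa, q̄ = 0.0034 kg/kg → 0.0034 × 15000 / 9.8 = 5.20 mm
Layer 530–420 hPa: Δp = 110 hPa = 11000 Pa, q̄ = 0.0019 kg/kg → 0.0019 × 11000 / 9.8 = 2.13 mm
Layer 420–300 hPa: Δp = 120 hPa = 12000 Pa, q̄ = 0.0006 kg/kg → 0.0006 × 12000 / 9.8 = 0.73 mm
PW = 22.55 + 12.08 + 5.20 + 2.13 + 0.73 = 42.69 ≈ 42.7 mm.

PW ≈ 42.7 mm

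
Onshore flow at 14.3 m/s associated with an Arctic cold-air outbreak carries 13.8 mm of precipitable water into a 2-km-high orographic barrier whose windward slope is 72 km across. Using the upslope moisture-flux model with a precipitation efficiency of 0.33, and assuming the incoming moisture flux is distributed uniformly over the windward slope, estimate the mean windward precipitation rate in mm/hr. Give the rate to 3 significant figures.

Incoming column moisture flux per unit ridge length: F = V × PW = 14.3 × 13.8 = 197.34 mm·m/s.
Spread over the 72 km slope with efficiency ε = 0.33: R = ε·F/W = 0.33 × 197.34 / 72000 m = 9.045e-04 mm/s.
R = 9.045e-04 × 3600 = 3.26 mm/hr.

R ≈ 3.26 mm/hr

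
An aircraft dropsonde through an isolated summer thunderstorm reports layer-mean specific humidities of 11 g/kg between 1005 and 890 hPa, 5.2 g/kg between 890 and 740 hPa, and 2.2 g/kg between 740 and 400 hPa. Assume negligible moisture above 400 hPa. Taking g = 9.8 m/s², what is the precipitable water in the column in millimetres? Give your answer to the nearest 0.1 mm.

Precipitable water is the column-integrated vapour mass per unit area: PW = (1/g) Σ q̄ Δp, with q in kg/kg and Δp in Pa (1 kg/m² of water = 1 mm).
Layer 1005–890 hPa: Δp = 115 hPa = 11500 Pa, q̄ = 0.011 kg/kg → 0.011 × 11500 / 9.8 = 12.91 mm
Layer 890–740 hPa: Δp = 150 hPa = 15000 Pa, q̄ = 0.0052 kg/kg → 0.0052 × 15000 / 9.8 = 7.96 mm
Layer 740–400 hPa: Δp = 340 hPa = 34000 Pa, q̄ = 0.0022 kg/kg → 0.0022 × 34000 / 9.8 = 7.63 mm
PW = 12.91 + 7.96 + 7.63 = 28.50 ≈ 28.5 mm.

PW ≈ 28.5 mm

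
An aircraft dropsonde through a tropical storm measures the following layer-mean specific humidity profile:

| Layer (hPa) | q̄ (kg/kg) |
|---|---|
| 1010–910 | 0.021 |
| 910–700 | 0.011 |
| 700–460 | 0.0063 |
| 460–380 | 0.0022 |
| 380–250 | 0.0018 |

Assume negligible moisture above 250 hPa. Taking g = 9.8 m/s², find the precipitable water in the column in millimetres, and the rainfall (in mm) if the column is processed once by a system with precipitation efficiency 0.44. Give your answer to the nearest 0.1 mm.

Precipitable water is the column-integrated vapour mass per unit area: PW = (1/g) Σ q̄ Δp, with q in kg/kg and Δp in Pa (1 kg/m² of water = 1 mm).
Layer 1010–910 hPa: Δp = 100 hPa = 10000 Pa, q̄ = 0.021 kg/kg → 0.021 × 10000 / 9.8 = 21.43 mm
Layer 910–700 hPa: Δp = 210 hPa = 21000 Pa, q̄ = 0.011 kg/kg → 0.011 × 21000 / 9.8 = 23.57 mm
Layer 700–460 hPa: Δp = 240 hPa = 24000 Pa, q̄ = 0.0063 kg/kg → 0.0063 × 24000 / 9.8 = 15.43 mm
Layer 460–380 hPa: Δp = 80 hPa = 8000 Pa, q̄ = 0.0022 kg/kg → 0.0022 × 8000 / 9.8 = 1.80 mm
Layer 380–250 hPa: Δp = 130 hPa = 13000 Pa, q̄ = 0.0018 kg/kg → 0.0018 × 13000 / 9.8 = 2.39 mm
PW = 21.43 + 23.57 + 15.43 + 1.80 + 2.39 = 64.62 ≈ 64.6 mm.
Rainfall = ε × PW = 0.44 × 64.6 = 28.4 mm.

PW ≈ 64.6 mm; rainfall ≈ 28.4 mm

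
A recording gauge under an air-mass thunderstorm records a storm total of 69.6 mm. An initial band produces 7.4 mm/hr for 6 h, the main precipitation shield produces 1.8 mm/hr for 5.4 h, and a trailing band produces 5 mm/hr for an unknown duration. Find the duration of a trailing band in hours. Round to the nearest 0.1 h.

duration ≈ 3.1 h

Known phases: 7.4 × 6 + 1.8 × 5.4 = 44.4 + 9.72 = 54.12 mm.
Remaining depth = 69.6 − 54.12 = 15.48 mm.
Duration = 15.48 / 5 = 3.1 h.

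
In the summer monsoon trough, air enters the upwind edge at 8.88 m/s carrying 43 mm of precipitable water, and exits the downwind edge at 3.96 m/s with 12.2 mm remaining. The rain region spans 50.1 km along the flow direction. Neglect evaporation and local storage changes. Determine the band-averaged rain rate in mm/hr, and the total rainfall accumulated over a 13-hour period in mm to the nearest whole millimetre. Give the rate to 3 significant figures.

Column moisture flux per unit crosswind length is F = V × PW.
Inflow: F_in = 8.88 × 43 = 381.84 mm·m/s
Outflow: F_out = 3.96 × 12.2 = 48.312 mm·m/s
Steady-state rate R = (F_in − F_out)/L = (381.84 − 48.312) / 50100 m = 6.657e-03 mm/s.
R = 6.657e-03 × 3600 = 24.0 mm/hr.
Over 13 h: total = 24.0 × 13 = 312 mm.

R ≈ 24.0 mm/hr; total ≈ 312 mm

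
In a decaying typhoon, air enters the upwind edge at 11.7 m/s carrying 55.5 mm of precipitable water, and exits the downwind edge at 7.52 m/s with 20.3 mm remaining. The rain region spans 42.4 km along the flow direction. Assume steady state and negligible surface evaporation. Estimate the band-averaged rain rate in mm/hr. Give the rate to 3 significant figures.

Column moisture flux per unit crosswind length is F = V × PW.
Inflow: F_in = 11.7 × 55.5 = 649.35 mm·m/s
Outflow: F_out = 7.52 × 20.3 = 152.656 mm·m/s
Steady-state rate R = (F_in − F_out)/L = (649.35 − 152.656) / 42400 m = 1.171e-02 mm/s.
R = 1.171e-02 × 3600 = 42.2 mm/hr.

R ≈ 42.2 mm/hr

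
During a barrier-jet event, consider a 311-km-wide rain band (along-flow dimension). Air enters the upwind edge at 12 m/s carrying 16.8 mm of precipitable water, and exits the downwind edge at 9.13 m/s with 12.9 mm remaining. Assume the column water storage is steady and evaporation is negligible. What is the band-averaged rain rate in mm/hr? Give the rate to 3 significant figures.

Column moisture flux per unit crosswind length is F = V × PW.
Inflow: F_in = 12 × 16.8 = 201.6 mm·m/s
Outflow: F_out = 9.13 × 12.9 = 117.777 mm·m/s
Steady-state rate R = (F_in − F_out)/L = (201.6 − 117.777) / 311000 m = 2.695e-04 mm/s.
R = 2.695e-04 × 3600 = 0.970 mm/hr.

R ≈ 0.970 mm/hr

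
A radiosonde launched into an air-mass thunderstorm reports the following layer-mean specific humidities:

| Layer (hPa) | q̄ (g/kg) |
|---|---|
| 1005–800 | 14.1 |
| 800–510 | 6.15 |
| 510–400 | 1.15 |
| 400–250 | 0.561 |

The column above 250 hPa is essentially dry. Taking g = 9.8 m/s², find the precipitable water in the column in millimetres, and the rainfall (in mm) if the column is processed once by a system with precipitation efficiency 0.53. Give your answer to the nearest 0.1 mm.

PW ≈ 49.8 mm; rainfall ≈ 26.4 mm

Precipitable water is the column-integrated vapour mass per unit area: PW = (1/g) Σ q̄ Δp, with q in kg/kg and Δp in Pa (1 kg/m² of water = 1 mm).
Layer 1005–800 hPa: Δp = 205 hPa = 20500 Pa, q̄ = 0.0141 kg/kg → 0.0141 × 20500 / 9.8 = 29.49 mm
Layer 800–510 hPa: Δp = 290 hPa = 29000 Pa, q̄ = 0.00615 kg/kg → 0.00615 × 29000 / 9.8 = 18.20 mm
Layer 510–400 hPa: Δp = 110 hPa = 11000 Pa, q̄ = 0.00115 kg/kg → 0.00115 × 11000 / 9.8 = 1.29 mm
Layer 400–250 hPa: Δp = 150 hPa = 15000 Pa, q̄ = 0.000561 kg/kg → 0.000561 × 15000 / 9.8 = 0.86 mm
PW = 29.49 + 18.20 + 1.29 + 0.86 = 49.84 ≈ 49.8 mm.
Rainfall = ε × PW = 0.53 × 49.8 = 26.4 mm.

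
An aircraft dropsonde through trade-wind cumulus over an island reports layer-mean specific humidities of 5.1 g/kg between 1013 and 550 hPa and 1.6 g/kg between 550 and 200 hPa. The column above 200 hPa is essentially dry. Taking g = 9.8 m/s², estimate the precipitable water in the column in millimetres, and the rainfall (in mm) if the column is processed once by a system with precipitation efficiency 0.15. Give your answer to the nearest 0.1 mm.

Precipitable water is the column-integrated vapour mass per unit area: PW = (1/g) Σ q̄ Δp, with q in kg/kg and Δp in Pa (1 kg/m² of water = 1 mm).
Layer 1013–550 hPa: Δp = 463 hPa = 46300 Pa, q̄ = 0.0051 kg/kg → 0.0051 × 46300 / 9.8 = 24.09 mm
Layer 550–200 hPa: Δp = 350 hPa = 35000 Pa, q̄ = 0.0016 kg/kg → 0.0016 × 35000 / 9.8 = 5.71 mm
PW = 24.09 + 5.71 = 29.80 ≈ 29.8 mm.
Rainfall = ε × PW = 0.15 × 29.8 = 4.5 mm.

PW ≈ 29.8 mm; rainfall ≈ 4.5 mm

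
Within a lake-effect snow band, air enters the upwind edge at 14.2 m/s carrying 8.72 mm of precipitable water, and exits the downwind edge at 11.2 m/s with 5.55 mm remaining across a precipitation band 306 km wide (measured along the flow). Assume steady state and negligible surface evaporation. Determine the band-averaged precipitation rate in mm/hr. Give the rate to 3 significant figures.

R ≈ 0.725 mm/hr

Column moisture flux per unit crosswind length is F = V × PW.
Inflow: F_in = 14.2 × 8.72 = 123.824 mm·m/s
Outflow: F_out = 11.2 × 5.55 = 62.16 mm·m/s
Steady-state rate R = (F_in − F_out)/L = (123.824 − 62.16) / 306000 m = 2.015e-04 mm/s.
R = 2.015e-04 × 3600 = 0.725 mm/hr.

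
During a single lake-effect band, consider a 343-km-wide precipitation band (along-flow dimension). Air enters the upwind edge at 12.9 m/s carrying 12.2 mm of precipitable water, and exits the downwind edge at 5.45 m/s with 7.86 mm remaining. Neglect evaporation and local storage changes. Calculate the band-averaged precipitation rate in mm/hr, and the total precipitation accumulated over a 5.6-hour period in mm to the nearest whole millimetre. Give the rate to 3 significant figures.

Column moisture flux per unit crosswind length is F = V × PW.
Inflow: F_in = 12.9 × 12.2 = 157.38 mm·m/s
Outflow: F_out = 5.45 × 7.86 = 42.837 mm·m/s
Steady-state rate R = (F_in − F_out)/L = (157.38 − 42.837) / 343000 m = 3.339e-04 mm/s.
R = 3.339e-04 × 3600 = 1.20 mm/hr.
Over 5.6 h: total = 1.20 × 5.6 = 6.72 ≈ 7 mm.

R ≈ 1.20 mm/hr; total ≈ 7 mm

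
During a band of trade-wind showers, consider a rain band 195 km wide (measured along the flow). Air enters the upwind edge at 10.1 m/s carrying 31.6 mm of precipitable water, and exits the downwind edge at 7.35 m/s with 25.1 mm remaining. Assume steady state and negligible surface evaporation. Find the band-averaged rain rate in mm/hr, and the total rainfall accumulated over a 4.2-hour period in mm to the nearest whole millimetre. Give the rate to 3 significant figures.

Column moisture flux per unit crosswind length is F = V × PW.
Inflow: F_in = 10.1 × 31.6 = 319.16 mm·m/s
Outflow: F_out = 7.35 × 25.1 = 184.485 mm·m/s
Steady-state rate R = (F_in − F_out)/L = (319.16 − 184.485) / 195000 m = 6.906e-04 mm/s.
R = 6.906e-04 × 3600 = 2.49 mm/hr.
Over 4.2 h: total = 2.49 × 4.2 = 10.458 ≈ 10 mm.

R ≈ 2.49 mm/hr; total ≈ 10 mm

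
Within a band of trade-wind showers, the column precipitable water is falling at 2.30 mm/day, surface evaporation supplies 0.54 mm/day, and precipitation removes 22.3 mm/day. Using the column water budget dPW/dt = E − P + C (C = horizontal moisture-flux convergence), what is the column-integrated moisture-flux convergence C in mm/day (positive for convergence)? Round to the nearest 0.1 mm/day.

C ≈ 19.5 mm/day

dPW/dt = -2.30 mm/day.
C = dPW/dt − E + P = (-2.30) − 0.54 + 22.3 = 19.5 mm/day.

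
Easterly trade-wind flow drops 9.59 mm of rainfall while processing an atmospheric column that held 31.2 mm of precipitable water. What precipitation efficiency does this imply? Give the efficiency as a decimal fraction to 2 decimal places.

ε = rainfall / PW = 9.59 / 31.2 = 0.31.

ε ≈ 0.31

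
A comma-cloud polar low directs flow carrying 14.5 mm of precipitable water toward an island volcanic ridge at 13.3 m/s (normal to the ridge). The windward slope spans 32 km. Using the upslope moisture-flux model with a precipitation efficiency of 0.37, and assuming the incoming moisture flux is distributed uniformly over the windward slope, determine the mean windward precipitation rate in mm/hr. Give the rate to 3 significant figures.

Incoming column moisture flux per unit ridge length: F = V × PW = 13.3 × 14.5 = 192.85 mm·m/s.
Spread over the 32 km slope with efficiency ε = 0.37: R = ε·F/W = 0.37 × 192.85 / 32000 m = 2.230e-03 mm/s.
R = 2.230e-03 × 3600 = 8.03 mm/hr.

R ≈ 8.03 mm/hr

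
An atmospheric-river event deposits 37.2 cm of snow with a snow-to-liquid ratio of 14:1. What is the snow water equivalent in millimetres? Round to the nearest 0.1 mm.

SWE ≈ 26.6 mm

SWE = snow depth / ratio = 37.2 cm / 14 = 2.657 cm = 26.6 mm.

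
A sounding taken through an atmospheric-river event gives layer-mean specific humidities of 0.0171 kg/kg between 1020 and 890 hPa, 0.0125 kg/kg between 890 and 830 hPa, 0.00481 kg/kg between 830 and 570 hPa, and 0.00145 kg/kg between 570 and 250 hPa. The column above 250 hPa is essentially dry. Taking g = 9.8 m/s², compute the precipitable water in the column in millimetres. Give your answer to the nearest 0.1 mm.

PW ≈ 47.8 mm

Precipitable water is the column-integrated vapour mass per unit area: PW = (1/g) Σ q̄ Δp, with q in kg/kg and Δp in Pa (1 kg/m² of water = 1 mm).
Layer 1020–890 hPa: Δp = 130 hPa = 13000 Pa, q̄ = 0.0171 kg/kg → 0.0171 × 13000 / 9.8 = 22.68 mm
Layer 890–830 hPa: Δp = 60 hPa = 6000 Pa, q̄ = 0.0125 kg/kg → 0.0125 × 6000 / 9.8 = 7.65 mm
Layer 830–570 hPa: Δp = 260 hPa = 26000 Pa, q̄ = 0.00481 kg/kg → 0.00481 × 26000 / 9.8 = 12.76 mm
Layer 570–250 hPa: Δp = 320 hPa = 32000 Pa, q̄ = 0.00145 kg/kg → 0.00145 × 32000 / 9.8 = 4.73 mm
PW = 22.68 + 7.65 + 12.76 + 4.73 = 47.82 ≈ 47.8 mm.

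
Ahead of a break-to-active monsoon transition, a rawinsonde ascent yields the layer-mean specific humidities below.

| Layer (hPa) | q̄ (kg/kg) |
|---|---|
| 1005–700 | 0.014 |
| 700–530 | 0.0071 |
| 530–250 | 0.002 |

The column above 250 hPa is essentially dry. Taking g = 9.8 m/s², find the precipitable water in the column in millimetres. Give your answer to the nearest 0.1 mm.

Precipitable water is the column-integrated vapour mass per unit area: PW = (1/g) Σ q̄ Δp, with q in kg/kg and Δp in Pa (1 kg/m² of water = 1 mm).
Layer 1005–700 hPa: Δp = 305 hPa = 30500 Pa, q̄ = 0.014 kg/kg → 0.014 × 30500 / 9.8 = 43.57 mm
Layer 700–530 hPa: Δp = 170 hPa = 17000 Pa, q̄ = 0.0071 kg/kg → 0.0071 × 17000 / 9.8 = 12.32 mm
Layer 530–250 hPa: Δp = 280 hPa = 28000 Pa, q̄ = 0.002 kg/kg → 0.002 × 28000 / 9.8 = 5.71 mm
PW = 43.57 + 12.32 + 5.71 = 61.60 ≈ 61.6 mm.

PW ≈ 61.6 mm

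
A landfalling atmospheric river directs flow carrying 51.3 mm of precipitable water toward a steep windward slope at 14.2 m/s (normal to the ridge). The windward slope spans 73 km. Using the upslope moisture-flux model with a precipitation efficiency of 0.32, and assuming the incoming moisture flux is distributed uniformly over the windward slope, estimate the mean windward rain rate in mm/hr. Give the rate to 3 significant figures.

R ≈ 11.5 mm/hr

Incoming column moisture flux per unit ridge length: F = V × PW = 14.2 × 51.3 = 728.46 mm·m/s.
Spread over the 73 km slope with efficiency ε = 0.32: R = ε·F/W = 0.32 × 728.46 / 73000 m = 3.193e-03 mm/s.
R = 3.193e-03 × 3600 = 11.5 mm/hr.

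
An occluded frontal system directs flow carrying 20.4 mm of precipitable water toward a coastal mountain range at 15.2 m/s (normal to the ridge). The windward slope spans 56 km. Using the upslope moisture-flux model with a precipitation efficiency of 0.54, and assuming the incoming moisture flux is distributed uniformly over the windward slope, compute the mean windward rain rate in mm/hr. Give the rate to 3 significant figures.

R ≈ 10.8 mm/hr

Incoming column moisture flux per unit ridge length: F = V × PW = 15.2 × 20.4 = 310.08 mm·m/s.
Spread over the 56 km slope with efficiency ε = 0.54: R = ε·F/W = 0.54 × 310.08 / 56000 m = 2.990e-03 mm/s.
R = 2.990e-03 × 3600 = 10.8 mm/hr.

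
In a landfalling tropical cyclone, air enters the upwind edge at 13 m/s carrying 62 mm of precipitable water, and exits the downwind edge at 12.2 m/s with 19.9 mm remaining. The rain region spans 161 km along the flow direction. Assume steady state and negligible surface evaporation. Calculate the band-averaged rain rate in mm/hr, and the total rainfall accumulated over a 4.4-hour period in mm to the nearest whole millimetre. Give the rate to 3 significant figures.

R ≈ 12.6 mm/hr; total ≈ 55 mm

Column moisture flux per unit crosswind length is F = V × PW.
Inflow: F_in = 13 × 62 = 806 mm·m/s
Outflow: F_out = 12.2 × 19.9 = 242.78 mm·m/s
Steady-state rate R = (F_in − F_out)/L = (806 − 242.78) / 161000 m = 3.498e-03 mm/s.
R = 3.498e-03 × 3600 = 12.6 mm/hr.
Over 4.4 h: total = 12.6 × 4.4 = 55.44 ≈ 55 mm.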